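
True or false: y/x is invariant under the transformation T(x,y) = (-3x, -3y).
True

Substitute T(x,y) = (-3x, -3y) into the expression and compare with the original.

Original: y/x
After applying T: (-3y)/(-3x) = y/x

This is identical to the original y/x, so the expression is invariant.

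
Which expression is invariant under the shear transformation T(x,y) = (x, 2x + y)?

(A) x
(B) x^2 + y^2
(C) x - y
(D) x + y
A

Under the shear T(x,y) = (x, 2x + y):
Substitute the transformed coordinates into each option and compare with the original:
(A) x  ->  (x) = x   [equals x: invariant]
(B) x^2 + y^2  ->  (x)^2 + (2x + y)^2 = 5x^2 + 4xy + y^2   [differs from x^2 + y^2: not invariant]
(C) x - y  ->  (x) - (2x + y) = -x - y   [differs from x - y: not invariant]
(D) x + y  ->  (x) + (2x + y) = 3x + y   [differs from x + y: not invariant]

Only option (A), x, is unchanged by the transformation.
A vertical shear moves points parallel to the y-axis, so the x-coordinate (and any function of x alone) is unchanged.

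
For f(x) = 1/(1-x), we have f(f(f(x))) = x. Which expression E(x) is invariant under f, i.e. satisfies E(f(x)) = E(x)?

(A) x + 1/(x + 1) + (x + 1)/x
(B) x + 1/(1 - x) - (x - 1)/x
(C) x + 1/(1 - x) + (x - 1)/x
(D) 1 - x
C

Replace x by f(x) = 1/(1 - x) in each option and simplify. As a quick numerical cross-check, also compare E(4) with E(f(4)) = E(-1/3).

(A) x + 1/(x + 1) + (x + 1)/x  ->  (1/(1 - x)) + 1/((1/(1 - x)) + 1) + ((1/(1 - x)) + 1)/(1/(1 - x)) = (-x^3 + 6x^2 - 11x + 7)/(x^2 - 3x + 2); check: E(4) = 109/20 but E(-1/3) = -5/6.   [not invariant]
(B) x + 1/(1 - x) - (x - 1)/x  ->  (1/(1 - x)) + 1/(1 - (1/(1 - x))) - ((1/(1 - x)) - 1)/(1/(1 - x)) = (x^2(1 - x) - x + (x - 1)^2)/(x(x - 1)); check: E(4) = 35/12 but E(-1/3) = -43/12.   [not invariant]
(C) x + 1/(1 - x) + (x - 1)/x  ->  (1/(1 - x)) + 1/(1 - (1/(1 - x))) + ((1/(1 - x)) - 1)/(1/(1 - x)), which simplifies back to x + 1/(1 - x) + (x - 1)/x; check: E(4) = 53/12, E(-1/3) = 53/12.   [invariant]
(D) 1 - x  ->  1 - (1/(1 - x)) = x/(x - 1); check: E(4) = -3 but E(-1/3) = 4/3.   [not invariant]

Only (C) is unchanged. Indeed f(f(x)) = 1/(1 - 1/(1-x)) = (1-x)/(-x) = (x-1)/x, so E(x) = x + f(x) + f(f(x)) is the sum over the whole 3-cycle; applying f just permutes the three terms cyclically (x -> f(x) -> f(f(x)) -> x), leaving the sum unchanged.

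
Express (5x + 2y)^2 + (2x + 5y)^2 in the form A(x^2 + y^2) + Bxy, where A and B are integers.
29(x^2 + y^2) + 40xy

Expanding: (5x + 2y)^2 = 25x^2 + 20xy + 4y^2
(2x + 5y)^2 = 4x^2 + 20xy + 25y^2
Sum = (25+4)(x^2+y^2) + 40xy = 29(x^2 + y^2) + 40xy
This is symmetric in x and y.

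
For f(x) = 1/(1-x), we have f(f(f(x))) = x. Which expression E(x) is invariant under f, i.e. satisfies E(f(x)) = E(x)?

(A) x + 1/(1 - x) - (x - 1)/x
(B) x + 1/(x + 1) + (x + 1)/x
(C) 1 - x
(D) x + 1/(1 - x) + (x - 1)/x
D

Replace x by f(x) = 1/(1 - x) in each option and simplify. As a quick numerical cross-check, also compare E(4) with E(f(4)) = E(-1/3).

(A) x + 1/(1 - x) - (x - 1)/x  ->  (1/(1 - x)) + 1/(1 - (1/(1 - x))) - ((1/(1 - x)) - 1)/(1/(1 - x)) = (x^2(1 - x) - x + (x - 1)^2)/(x(x - 1)); check: E(4) = 35/12 but E(-1/3) = -43/12.   [not invariant]
(B) x + 1/(x + 1) + (x + 1)/x  ->  (1/(1 - x)) + 1/((1/(1 - x)) + 1) + ((1/(1 - x)) + 1)/(1/(1 - x)) = (-x^3 + 6x^2 - 11x + 7)/(x^2 - 3x + 2); check: E(4) = 109/20 but E(-1/3) = -5/6.   [not invariant]
(C) 1 - x  ->  1 - (1/(1 - x)) = x/(x - 1); check: E(4) = -3 but E(-1/3) = 4/3.   [not invariant]
(D) x + 1/(1 - x) + (x - 1)/x  ->  (1/(1 - x)) + 1/(1 - (1/(1 - x))) + ((1/(1 - x)) - 1)/(1/(1 - x)), which simplifies back to x + 1/(1 - x) + (x - 1)/x; check: E(4) = 53/12, E(-1/3) = 53/12.   [invariant]

Only (D) is unchanged. Indeed f(f(x)) = 1/(1 - 1/(1-x)) = (1-x)/(-x) = (x-1)/x, so E(x) = x + f(x) + f(f(x)) is the sum over the whole 3-cycle; applying f just permutes the three terms cyclically (x -> f(x) -> f(f(x)) -> x), leaving the sum unchanged.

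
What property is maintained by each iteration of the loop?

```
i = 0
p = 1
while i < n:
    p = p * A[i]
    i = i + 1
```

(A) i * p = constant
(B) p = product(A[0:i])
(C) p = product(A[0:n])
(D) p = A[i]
B

A loop invariant must hold before the first iteration and be re-established by every execution of the body.

(B) p = product(A[0:i]): Initially i = 0 and p = 1 = product of the empty slice A[0:0]. If p = product(A[0:i]) holds at the top of an iteration, the body sets p to product(A[0:i]) * A[i] = product(A[0:i+1]) and then i to i+1, so the property is restored. At exit i = n, giving p = product(A[0:n]).

The other options fail:
(A) i * p = constant: initially i * p = 0, but after one iteration it is 1 * A[0], which is nonzero in general.
(C) p = product(A[0:n]): false before the loop (p = 1, not the full product) -- it only becomes true at exit.
(D) p = A[i]: after the first iteration p = A[0] but i = 1; in general p is a product of several elements, not a single one.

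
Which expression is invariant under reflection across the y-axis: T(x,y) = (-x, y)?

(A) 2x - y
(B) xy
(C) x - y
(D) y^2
D

The map is reflection across the y-axis: T(x,y) = (-x, y).
Substitute the transformed coordinates into each option and compare with the original:
(A) 2x - y  ->  2(-x) - (y) = -2x - y   [differs from 2x - y: not invariant]
(B) xy  ->  (-x)(y) = -xy   [differs from xy: not invariant]
(C) x - y  ->  (-x) - (y) = -x - y   [differs from x - y: not invariant]
(D) y^2  ->  (y)^2 = y^2   [equals y^2: invariant]

Only option (D), y^2, is unchanged by the transformation.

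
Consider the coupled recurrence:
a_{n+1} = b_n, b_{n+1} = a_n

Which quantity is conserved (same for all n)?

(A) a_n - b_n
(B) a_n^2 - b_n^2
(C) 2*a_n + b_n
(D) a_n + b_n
D

Replace a_n by a_{n+1} = b_n and b_n by b_{n+1} = a_n in each option and simplify:
(A) a_n - b_n  ->  (b_n) - (a_n) = -a_n + b_n   [not conserved]
(B) a_n^2 - b_n^2  ->  (b_n)^2 - (a_n)^2 = -a_n^2 + b_n^2   [not conserved]
(C) 2*a_n + b_n  ->  2*(b_n) + (a_n) = a_n + 2*b_n   [not conserved]
(D) a_n + b_n  ->  (b_n) + (a_n) = a_n + b_n   [conserved]

Only (D) a_n + b_n returns to itself after one step, so it is the conserved quantity.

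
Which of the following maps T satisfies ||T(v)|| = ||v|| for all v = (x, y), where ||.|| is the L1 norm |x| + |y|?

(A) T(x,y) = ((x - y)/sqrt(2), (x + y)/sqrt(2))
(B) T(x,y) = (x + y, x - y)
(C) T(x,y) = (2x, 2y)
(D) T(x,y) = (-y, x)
D

A transformation preserves a norm if ||T(v)|| = ||v|| for every v; a single vector where the norm changes rules an option out.

(A) T(x,y) = ((x - y)/sqrt(2), (x + y)/sqrt(2)): v = (1, 0) has norm |1| + |0| = 1, but T(v) = (sqrt(2)/2, sqrt(2)/2) has norm sqrt(2) -- not preserved.
(B) T(x,y) = (x + y, x - y): v = (1, 0) has norm |1| + |0| = 1, but T(v) = (1, 1) has norm 2 -- not preserved.
(C) T(x,y) = (2x, 2y): v = (1, 0) has norm |1| + |0| = 1, but T(v) = (2, 0) has norm 2 -- not preserved.
(D) T(x,y) = (-y, x): preserves the norm -- it only permutes the coordinates and/or flips signs, which leaves |x| + |y| unchanged.

Therefore the answer is (D).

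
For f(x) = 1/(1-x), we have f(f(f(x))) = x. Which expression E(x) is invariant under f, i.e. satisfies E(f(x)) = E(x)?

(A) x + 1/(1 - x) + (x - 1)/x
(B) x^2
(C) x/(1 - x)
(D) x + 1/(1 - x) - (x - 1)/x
A

Replace x by f(x) = 1/(1 - x) in each option and simplify. As a quick numerical cross-check, also compare E(5) with E(f(5)) = E(-1/4).

(A) x + 1/(1 - x) + (x - 1)/x  ->  (1/(1 - x)) + 1/(1 - (1/(1 - x))) + ((1/(1 - x)) - 1)/(1/(1 - x)), which simplifies back to x + 1/(1 - x) + (x - 1)/x; check: E(5) = 111/20, E(-1/4) = 111/20.   [invariant]
(B) x^2  ->  (1/(1 - x))^2 = (x - 1)^(-2); check: E(5) = 25 but E(-1/4) = 1/16.   [not invariant]
(C) x/(1 - x)  ->  (1/(1 - x))/(1 - (1/(1 - x))) = -1/x; check: E(5) = -5/4 but E(-1/4) = -1/5.   [not invariant]
(D) x + 1/(1 - x) - (x - 1)/x  ->  (1/(1 - x)) + 1/(1 - (1/(1 - x))) - ((1/(1 - x)) - 1)/(1/(1 - x)) = (x^2(1 - x) - x + (x - 1)^2)/(x(x - 1)); check: E(5) = 79/20 but E(-1/4) = -89/20.   [not invariant]

Only (A) is unchanged. Indeed f(f(x)) = 1/(1 - 1/(1-x)) = (1-x)/(-x) = (x-1)/x, so E(x) = x + f(x) + f(f(x)) is the sum over the whole 3-cycle; applying f just permutes the three terms cyclically (x -> f(x) -> f(f(x)) -> x), leaving the sum unchanged.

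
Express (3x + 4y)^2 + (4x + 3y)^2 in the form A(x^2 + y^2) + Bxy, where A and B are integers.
25(x^2 + y^2) + 48xy

Expanding: (3x + 4y)^2 = 9x^2 + 24xy + 16y^2
(4x + 3y)^2 = 16x^2 + 24xy + 9y^2
Sum = (9+16)(x^2+y^2) + 48xy = 25(x^2 + y^2) + 48xy
This is symmetric in x and y.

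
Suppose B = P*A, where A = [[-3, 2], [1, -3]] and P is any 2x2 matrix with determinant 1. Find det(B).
7

By the multiplicative property of determinants, det(B) = det(P*A) = det(P) * det(A) = det(A),
so the determinant is invariant under multiplication by any determinant-1 matrix; we just need det(A).

det(A) = (-3)(-3) - (2)(1) = 9 - 2 = 7

Therefore det(B) = 1 * 7 = 7.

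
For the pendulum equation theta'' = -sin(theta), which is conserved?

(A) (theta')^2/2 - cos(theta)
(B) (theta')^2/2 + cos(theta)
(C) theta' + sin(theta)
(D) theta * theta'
A

A first integral I satisfies dI/dt = 0 along every solution. Differentiate each option and use the equation of motion:
(A) d/dt[(theta')^2/2 - cos(theta)] = theta' theta'' + sin(theta) theta' = theta'(-sin(theta)) + theta' sin(theta) = 0
(B) d/dt[(theta')^2/2 + cos(theta)] = theta' theta'' - sin(theta) theta' = -2 theta' sin(theta), not identically 0
(C) d/dt[theta' + sin(theta)] = theta'' + cos(theta) theta' = -sin(theta) + theta' cos(theta), not identically 0
(D) d/dt[theta * theta'] = (theta')^2 + theta theta'' = (theta')^2 - theta sin(theta), not identically 0

Only (A) has zero time-derivative. This is the total energy: kinetic (theta')^2/2 plus potential -cos(theta).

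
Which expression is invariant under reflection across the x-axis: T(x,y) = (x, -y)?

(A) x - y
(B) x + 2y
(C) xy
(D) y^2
D

The map is reflection across the x-axis: T(x,y) = (x, -y).
Substitute the transformed coordinates into each option and compare with the original:
(A) x - y  ->  (x) - (-y) = x + y   [differs from x - y: not invariant]
(B) x + 2y  ->  (x) + 2(-y) = x - 2y   [differs from x + 2y: not invariant]
(C) xy  ->  (x)(-y) = -xy   [differs from xy: not invariant]
(D) y^2  ->  (-y)^2 = y^2   [equals y^2: invariant]

Only option (D), y^2, is unchanged by the transformation.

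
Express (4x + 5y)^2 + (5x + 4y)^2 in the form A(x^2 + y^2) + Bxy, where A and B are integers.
41(x^2 + y^2) + 80xy

Expanding: (4x + 5y)^2 = 16x^2 + 40xy + 25y^2
(5x + 4y)^2 = 25x^2 + 40xy + 16y^2
Sum = (16+25)(x^2+y^2) + 80xy = 41(x^2 + y^2) + 80xy
This is symmetric in x and y.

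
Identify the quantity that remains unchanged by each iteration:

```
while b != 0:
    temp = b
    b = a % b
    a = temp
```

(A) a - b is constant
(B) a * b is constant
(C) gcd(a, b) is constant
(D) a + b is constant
C

A loop invariant must hold before the first iteration and be re-established by every execution of the body.

(C) gcd(a, b) is constant: One iteration replaces (a, b) by (b, a mod b). Since a mod b = a - q*b for an integer q, any common divisor of a and b divides b and a mod b, and conversely; hence gcd(b, a mod b) = gcd(a, b). For instance (39, 6) -> (6, 3) keeps gcd = 3. At exit b = 0 and a = gcd of the original inputs.

The other options fail:
(A) a - b is constant: e.g. (a, b) = (39, 6) -> (6, 3): the difference goes from 33 to 3.
(B) a * b is constant: e.g. (a, b) = (39, 6) -> (6, 3): the product goes from 234 to 18.
(D) a + b is constant: e.g. (a, b) = (39, 6) -> (6, 3): the sum goes from 45 to 9.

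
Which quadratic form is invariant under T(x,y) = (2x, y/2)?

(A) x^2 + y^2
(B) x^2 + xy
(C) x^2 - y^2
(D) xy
D

T multiplies x by 2 and divides y by 2.
Substitute the transformed coordinates into each option and compare with the original:
(A) x^2 + y^2  ->  (2x)^2 + (y/2)^2 = 4x^2 + y^2/4   [differs from x^2 + y^2: not invariant]
(B) x^2 + xy  ->  (2x)^2 + (2x)(y/2) = 4x^2 + xy   [differs from x^2 + xy: not invariant]
(C) x^2 - y^2  ->  (2x)^2 - (y/2)^2 = 4x^2 - y^2/4   [differs from x^2 - y^2: not invariant]
(D) xy  ->  (2x)(y/2) = xy   [equals xy: invariant]

Only option (D), xy, is unchanged by the transformation.
The factors 2 and 1/2 cancel only in the pure product xy.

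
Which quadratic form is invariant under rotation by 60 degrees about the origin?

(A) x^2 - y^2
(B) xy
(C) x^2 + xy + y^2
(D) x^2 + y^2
D

Rotation by 60 degrees sends (x, y) to (x/2 - sqrt(3)y/2, sqrt(3)x/2 + y/2).
Substitute the transformed coordinates into each option and compare with the original:
(A) x^2 - y^2  ->  (x/2 - sqrt(3)y/2)^2 - (sqrt(3)x/2 + y/2)^2 = -x^2/2 - sqrt(3)xy + y^2/2   [differs from x^2 - y^2: not invariant]
(B) xy  ->  (x/2 - sqrt(3)y/2)(sqrt(3)x/2 + y/2) = sqrt(3)x^2/4 - xy/2 - sqrt(3)y^2/4   [differs from xy: not invariant]
(C) x^2 + xy + y^2  ->  (x/2 - sqrt(3)y/2)^2 + (x/2 - sqrt(3)y/2)(sqrt(3)x/2 + y/2) + (sqrt(3)x/2 + y/2)^2 = sqrt(3)x^2/4 + x^2 - xy/2 - sqrt(3)y^2/4 + y^2   [differs from x^2 + xy + y^2: not invariant]
(D) x^2 + y^2  ->  (x/2 - sqrt(3)y/2)^2 + (sqrt(3)x/2 + y/2)^2 = x^2 + y^2   [equals x^2 + y^2: invariant]

Only option (D), x^2 + y^2, is unchanged by the transformation.
x^2 + y^2 is the squared distance from the origin, which rotations preserve.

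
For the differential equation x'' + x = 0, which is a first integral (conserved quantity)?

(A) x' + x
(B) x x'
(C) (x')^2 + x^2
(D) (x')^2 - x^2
C

A first integral I satisfies dI/dt = 0 along every solution. Differentiate each option and use the equation of motion:
(A) d/dt[x' + x] = x'' + x' = -x + x', not identically 0
(B) d/dt[x x'] = (x')^2 + x x'' = (x')^2 - x^2, not identically 0
(C) d/dt[(x')^2 + x^2] = 2x'x'' + 2x x' = 2x'(-x) + 2x x' = 0
(D) d/dt[(x')^2 - x^2] = 2x'x'' - 2x x' = -4x x', not identically 0

Only (C) has zero time-derivative. So the energy-like quantity (x')^2 + x^2 is the first integral.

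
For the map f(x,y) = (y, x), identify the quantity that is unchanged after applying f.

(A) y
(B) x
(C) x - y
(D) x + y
D

For f(x,y) = (y, x):
After applying f: x' = y, y' = x. So x' + y' = y + x = x + y.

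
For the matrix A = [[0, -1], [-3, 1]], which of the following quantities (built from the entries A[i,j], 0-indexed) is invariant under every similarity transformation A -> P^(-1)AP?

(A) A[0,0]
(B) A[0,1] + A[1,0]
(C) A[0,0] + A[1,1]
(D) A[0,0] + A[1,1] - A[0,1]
C

A[0,0] + A[1,1] is the trace of A. By the cyclic property of the trace, tr(P^(-1)AP) = tr(APP^(-1)) = tr(A), so it is the same for every matrix similar to A.

The other combinations are not similarity invariants. For example, take P = [[1, -1], [0, 1]] (det P = 1), so P^(-1) = [[1, 1], [0, 1]] and
B = P^(-1)AP = [[-3, 3], [-3, 4]].
Evaluating each option on A and on B:
(A) A[0,0]: 0 for A, -3 for B -> changes
(B) A[0,1] + A[1,0]: -4 for A, 0 for B -> changes
(C) A[0,0] + A[1,1]: 1 for A, 1 for B -> unchanged
(D) A[0,0] + A[1,1] - A[0,1]: 2 for A, -2 for B -> changes

Only (C) A[0,0] + A[1,1] = 1 survives (and it does so for every P, not just this one), so it is the invariant.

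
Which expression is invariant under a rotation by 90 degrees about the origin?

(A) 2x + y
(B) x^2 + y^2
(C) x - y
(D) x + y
B

A rotation by 90 degrees sends (x, y) to (-y, x).
Substitute the transformed coordinates into each option and compare with the original:
(A) 2x + y  ->  2(-y) + (x) = x - 2y   [differs from 2x + y: not invariant]
(B) x^2 + y^2  ->  (-y)^2 + (x)^2 = x^2 + y^2   [equals x^2 + y^2: invariant]
(C) x - y  ->  (-y) - (x) = -x - y   [differs from x - y: not invariant]
(D) x + y  ->  (-y) + (x) = x - y   [differs from x + y: not invariant]

Only option (B), x^2 + y^2, is unchanged by the transformation.
Geometrically, x^2 + y^2 is the squared distance from the origin, which every rotation about the origin preserves.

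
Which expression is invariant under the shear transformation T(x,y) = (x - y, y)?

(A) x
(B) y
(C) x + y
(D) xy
B

Under the shear T(x,y) = (x - y, y):
Substitute the transformed coordinates into each option and compare with the original:
(A) x  ->  (x - y) = x - y   [differs from x: not invariant]
(B) y  ->  (y) = y   [equals y: invariant]
(C) x + y  ->  (x - y) + (y) = x   [differs from x + y: not invariant]
(D) xy  ->  (x - y)(y) = xy - y^2   [differs from xy: not invariant]

Only option (B), y, is unchanged by the transformation.
A horizontal shear moves points parallel to the x-axis, so the y-coordinate (and any function of y alone) is unchanged.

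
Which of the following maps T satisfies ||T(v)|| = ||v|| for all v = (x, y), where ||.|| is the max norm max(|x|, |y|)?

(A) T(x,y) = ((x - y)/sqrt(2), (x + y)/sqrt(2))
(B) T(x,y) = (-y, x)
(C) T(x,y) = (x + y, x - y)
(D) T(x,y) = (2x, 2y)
B

A transformation preserves a norm if ||T(v)|| = ||v|| for every v; a single vector where the norm changes rules an option out.

(A) T(x,y) = ((x - y)/sqrt(2), (x + y)/sqrt(2)): v = (1, 0) has norm max(|1|, |0|) = 1, but T(v) = (sqrt(2)/2, sqrt(2)/2) has norm sqrt(2)/2 -- not preserved.
(B) T(x,y) = (-y, x): preserves the norm -- it only permutes the coordinates and/or flips signs, which leaves max(|x|, |y|) unchanged.
(C) T(x,y) = (x + y, x - y): v = (1, 1) has norm max(|1|, |1|) = 1, but T(v) = (2, 0) has norm 2 -- not preserved.
(D) T(x,y) = (2x, 2y): v = (1, 0) has norm max(|1|, |0|) = 1, but T(v) = (2, 0) has norm 2 -- not preserved.

Therefore the answer is (B).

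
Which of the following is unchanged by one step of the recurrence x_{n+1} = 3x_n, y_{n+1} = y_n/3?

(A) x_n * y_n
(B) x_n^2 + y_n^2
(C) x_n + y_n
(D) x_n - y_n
A

For the recurrence x_{n+1} = 3x_n, y_{n+1} = y_n/3:

x_{n+1} * y_{n+1} = (3x_n) * (y_n/3) = x_n * y_n
The product is conserved.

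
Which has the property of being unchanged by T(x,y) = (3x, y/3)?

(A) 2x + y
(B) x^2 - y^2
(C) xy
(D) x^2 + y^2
C

An expression E(x,y) is invariant under T if E(T(x,y)) = E(x,y). Here T(x,y) = (3x, y/3).
Substitute the transformed coordinates into each option and compare with the original:
(A) 2x + y  ->  2(3x) + (y/3) = 6x + y/3   [differs from 2x + y: not invariant]
(B) x^2 - y^2  ->  (3x)^2 - (y/3)^2 = 9x^2 - y^2/9   [differs from x^2 - y^2: not invariant]
(C) xy  ->  (3x)(y/3) = xy   [equals xy: invariant]
(D) x^2 + y^2  ->  (3x)^2 + (y/3)^2 = 9x^2 + y^2/9   [differs from x^2 + y^2: not invariant]

Only option (C), xy, is unchanged by the transformation.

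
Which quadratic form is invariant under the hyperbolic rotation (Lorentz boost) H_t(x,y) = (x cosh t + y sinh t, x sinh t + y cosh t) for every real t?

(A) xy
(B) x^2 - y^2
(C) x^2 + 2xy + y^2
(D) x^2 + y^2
B

Write x' = x cosh t + y sinh t, y' = x sinh t + y cosh t and substitute into each option:
(A) xy: (x cosh t + y sinh t)(x sinh t + y cosh t) = xy(cosh^2 t + sinh^2 t) + (x^2 + y^2) sinh t cosh t = xy cosh 2t + (x^2 + y^2)(sinh 2t)/2   [not invariant for t != 0]
(B) x^2 - y^2: (x cosh t + y sinh t)^2 - (x sinh t + y cosh t)^2 = x^2(cosh^2 t - sinh^2 t) + 2xy(cosh t sinh t - sinh t cosh t) + y^2(sinh^2 t - cosh^2 t) = x^2 - y^2   [invariant, using cosh^2 t - sinh^2 t = 1]
(C) x^2 + 2xy + y^2: (x' + y')^2 with x' + y' = (x + y)(cosh t + sinh t) = (x + y)e^t, so it becomes (x + y)^2 e^(2t)   [not invariant for t != 0]
(D) x^2 + y^2: (x cosh t + y sinh t)^2 + (x sinh t + y cosh t)^2 = (x^2 + y^2)(cosh^2 t + sinh^2 t) + 4xy sinh t cosh t = (x^2 + y^2) cosh 2t + 2xy sinh 2t   [not invariant for t != 0]

Only (B) x^2 - y^2 is unchanged; it is the Minkowski form preserved by Lorentz boosts, just as x^2 + y^2 is preserved by ordinary rotations.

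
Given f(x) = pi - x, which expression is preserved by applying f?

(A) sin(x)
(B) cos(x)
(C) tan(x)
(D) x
A

For f(x) = pi - x:
sin(pi - x) = sin(x), so sine is invariant under this transformation.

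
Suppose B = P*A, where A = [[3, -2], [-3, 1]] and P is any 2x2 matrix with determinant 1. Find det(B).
-3

By the multiplicative property of determinants, det(B) = det(P*A) = det(P) * det(A) = det(A),
so the determinant is invariant under multiplication by any determinant-1 matrix; we just need det(A).

det(A) = (3)(1) - (-2)(-3) = 3 - 6 = -3

Therefore det(B) = 1 * (-3) = -3.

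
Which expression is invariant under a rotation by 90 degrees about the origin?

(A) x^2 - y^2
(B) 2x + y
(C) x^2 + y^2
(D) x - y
C

A rotation by 90 degrees sends (x, y) to (-y, x).
Substitute the transformed coordinates into each option and compare with the original:
(A) x^2 - y^2  ->  (-y)^2 - (x)^2 = -x^2 + y^2   [differs from x^2 - y^2: not invariant]
(B) 2x + y  ->  2(-y) + (x) = x - 2y   [differs from 2x + y: not invariant]
(C) x^2 + y^2  ->  (-y)^2 + (x)^2 = x^2 + y^2   [equals x^2 + y^2: invariant]
(D) x - y  ->  (-y) - (x) = -x - y   [differs from x - y: not invariant]

Only option (C), x^2 + y^2, is unchanged by the transformation.
Geometrically, x^2 + y^2 is the squared distance from the origin, which every rotation about the origin preserves.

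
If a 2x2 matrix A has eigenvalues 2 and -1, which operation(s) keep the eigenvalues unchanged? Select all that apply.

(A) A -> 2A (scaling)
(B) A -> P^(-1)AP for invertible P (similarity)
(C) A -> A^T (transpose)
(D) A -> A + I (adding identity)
B and C

Eigenvalues are preserved by:
1. Similarity transformations: A -> P^(-1)AP (same characteristic polynomial)
2. Transpose: A^T has the same eigenvalues as A

Eigenvalues are NOT preserved by:
- Adding identity: eigenvalues become 2+1, -1+1
- Scaling: eigenvalues become 4, -2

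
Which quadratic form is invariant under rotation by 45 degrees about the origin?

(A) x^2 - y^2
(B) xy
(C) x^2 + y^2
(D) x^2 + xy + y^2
C

Rotation by 45 degrees sends (x, y) to (sqrt(2)x/2 - sqrt(2)y/2, sqrt(2)x/2 + sqrt(2)y/2).
Substitute the transformed coordinates into each option and compare with the original:
(A) x^2 - y^2  ->  (sqrt(2)x/2 - sqrt(2)y/2)^2 - (sqrt(2)x/2 + sqrt(2)y/2)^2 = -2xy   [differs from x^2 - y^2: not invariant]
(B) xy  ->  (sqrt(2)x/2 - sqrt(2)y/2)(sqrt(2)x/2 + sqrt(2)y/2) = x^2/2 - y^2/2   [differs from xy: not invariant]
(C) x^2 + y^2  ->  (sqrt(2)x/2 - sqrt(2)y/2)^2 + (sqrt(2)x/2 + sqrt(2)y/2)^2 = x^2 + y^2   [equals x^2 + y^2: invariant]
(D) x^2 + xy + y^2  ->  (sqrt(2)x/2 - sqrt(2)y/2)^2 + (sqrt(2)x/2 - sqrt(2)y/2)(sqrt(2)x/2 + sqrt(2)y/2) + (sqrt(2)x/2 + sqrt(2)y/2)^2 = 3x^2/2 + y^2/2   [differs from x^2 + xy + y^2: not invariant]

Only option (C), x^2 + y^2, is unchanged by the transformation.
x^2 + y^2 is the squared distance from the origin, which rotations preserve.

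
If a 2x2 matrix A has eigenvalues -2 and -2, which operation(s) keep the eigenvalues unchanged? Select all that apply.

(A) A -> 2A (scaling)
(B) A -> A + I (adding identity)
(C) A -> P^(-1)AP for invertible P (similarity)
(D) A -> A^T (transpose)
C and D

Eigenvalues are preserved by:
1. Similarity transformations: A -> P^(-1)AP (same characteristic polynomial)
2. Transpose: A^T has the same eigenvalues as A

Eigenvalues are NOT preserved by:
- Adding identity: eigenvalues become -2+1, -2+1
- Scaling: eigenvalues become -4, -4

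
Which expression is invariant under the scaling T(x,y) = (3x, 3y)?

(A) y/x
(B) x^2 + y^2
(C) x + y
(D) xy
A

Under the uniform scaling T(x,y) = (3x, 3y):
Substitute the transformed coordinates into each option and compare with the original:
(A) y/x  ->  (3y)/(3x) = y/x   [equals y/x: invariant]
(B) x^2 + y^2  ->  (3x)^2 + (3y)^2 = 9x^2 + 9y^2   [differs from x^2 + y^2: not invariant]
(C) x + y  ->  (3x) + (3y) = 3x + 3y   [differs from x + y: not invariant]
(D) xy  ->  (3x)(3y) = 9xy   [differs from xy: not invariant]

Only option (A), y/x, is unchanged by the transformation.
The common factor 3 cancels in a ratio of coordinates, while sums, products and sums of squares pick up factors of 3 or 9.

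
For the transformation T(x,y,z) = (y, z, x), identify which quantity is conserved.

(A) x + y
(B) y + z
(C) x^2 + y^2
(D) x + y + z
D

Apply T(x,y,z) = (y, z, x) to each option, i.e. replace (x, y, z) by the transformed coordinates.
Substitute the transformed coordinates into each option and compare with the original:
(A) x + y  ->  (y) + (z) = y + z   [differs from x + y: not invariant]
(B) y + z  ->  (z) + (x) = x + z   [differs from y + z: not invariant]
(C) x^2 + y^2  ->  (y)^2 + (z)^2 = y^2 + z^2   [differs from x^2 + y^2: not invariant]
(D) x + y + z  ->  (y) + (z) + (x) = x + y + z   [equals x + y + z: invariant]

Only option (D), x + y + z, is unchanged by the transformation.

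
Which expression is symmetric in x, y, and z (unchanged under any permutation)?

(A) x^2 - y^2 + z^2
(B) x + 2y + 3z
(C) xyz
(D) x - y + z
C

A symmetric expression is unchanged when the variables are permuted; here the transformation to test is the swap (x, y) -> (y, x).
A symmetric expression must survive every permutation; the single swap x <-> y already eliminates the distractors, and the keyed expression is also unchanged by x <-> z and y <-> z (each variable enters it in exactly the same way).
Substitute the transformed coordinates into each option and compare with the original:
(A) x^2 - y^2 + z^2  ->  (y)^2 - (x)^2 + z^2 = -x^2 + y^2 + z^2   [differs from x^2 - y^2 + z^2: not invariant]
(B) x + 2y + 3z  ->  (y) + 2(x) + 3z = 2x + y + 3z   [differs from x + 2y + 3z: not invariant]
(C) xyz  ->  (y)(x)z = xyz   [equals xyz: invariant]
(D) x - y + z  ->  (y) - (x) + z = -x + y + z   [differs from x - y + z: not invariant]

Only option (C), xyz, is unchanged by the transformation.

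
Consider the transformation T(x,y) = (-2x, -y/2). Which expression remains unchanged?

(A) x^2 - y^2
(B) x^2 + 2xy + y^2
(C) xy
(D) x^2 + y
C

An expression E(x,y) is invariant under T if E(T(x,y)) = E(x,y). Here T(x,y) = (-2x, -y/2).
Substitute the transformed coordinates into each option and compare with the original:
(A) x^2 - y^2  ->  (-2x)^2 - (-y/2)^2 = 4x^2 - y^2/4   [differs from x^2 - y^2: not invariant]
(B) x^2 + 2xy + y^2  ->  (-2x)^2 + 2(-2x)(-y/2) + (-y/2)^2 = 4x^2 + 2xy + y^2/4   [differs from x^2 + 2xy + y^2: not invariant]
(C) xy  ->  (-2x)(-y/2) = xy   [equals xy: invariant]
(D) x^2 + y  ->  (-2x)^2 + (-y/2) = 4x^2 - y/2   [differs from x^2 + y: not invariant]

Only option (C), xy, is unchanged by the transformation.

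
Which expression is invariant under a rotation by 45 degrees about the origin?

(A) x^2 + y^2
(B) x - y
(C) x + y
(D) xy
A

A rotation by 45 degrees sends (x, y) to (sqrt(2)x/2 - sqrt(2)y/2, sqrt(2)x/2 + sqrt(2)y/2).
Substitute the transformed coordinates into each option and compare with the original:
(A) x^2 + y^2  ->  (sqrt(2)x/2 - sqrt(2)y/2)^2 + (sqrt(2)x/2 + sqrt(2)y/2)^2 = x^2 + y^2   [equals x^2 + y^2: invariant]
(B) x - y  ->  (sqrt(2)x/2 - sqrt(2)y/2) - (sqrt(2)x/2 + sqrt(2)y/2) = -sqrt(2)y   [differs from x - y: not invariant]
(C) x + y  ->  (sqrt(2)x/2 - sqrt(2)y/2) + (sqrt(2)x/2 + sqrt(2)y/2) = sqrt(2)x   [differs from x + y: not invariant]
(D) xy  ->  (sqrt(2)x/2 - sqrt(2)y/2)(sqrt(2)x/2 + sqrt(2)y/2) = x^2/2 - y^2/2   [differs from xy: not invariant]

Only option (A), x^2 + y^2, is unchanged by the transformation.
Geometrically, x^2 + y^2 is the squared distance from the origin, which every rotation about the origin preserves.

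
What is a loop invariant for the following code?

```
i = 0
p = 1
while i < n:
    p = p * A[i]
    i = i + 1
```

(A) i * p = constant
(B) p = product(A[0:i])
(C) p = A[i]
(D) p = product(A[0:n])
B

A loop invariant must hold before the first iteration and be re-established by every execution of the body.

(B) p = product(A[0:i]): Initially i = 0 and p = 1 = product of the empty slice A[0:0]. If p = product(A[0:i]) holds at the top of an iteration, the body sets p to product(A[0:i]) * A[i] = product(A[0:i+1]) and then i to i+1, so the property is restored. At exit i = n, giving p = product(A[0:n]).

The other options fail:
(A) i * p = constant: initially i * p = 0, but after one iteration it is 1 * A[0], which is nonzero in general.
(C) p = A[i]: after the first iteration p = A[0] but i = 1; in general p is a product of several elements, not a single one.
(D) p = product(A[0:n]): false before the loop (p = 1, not the full product) -- it only becomes true at exit.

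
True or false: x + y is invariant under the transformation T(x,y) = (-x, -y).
False

Substitute T(x,y) = (-x, -y) into the expression and compare with the original.

Original: x + y
After applying T: (-x) + (-y) = -x - y

This differs from the original x + y (difference: -2x - 2y), so the expression is NOT invariant.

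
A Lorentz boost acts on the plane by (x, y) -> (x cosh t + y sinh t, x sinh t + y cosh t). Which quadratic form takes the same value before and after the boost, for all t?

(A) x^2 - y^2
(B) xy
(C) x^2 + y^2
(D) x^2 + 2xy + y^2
A

Write x' = x cosh t + y sinh t, y' = x sinh t + y cosh t and substitute into each option:
(A) x^2 - y^2: (x cosh t + y sinh t)^2 - (x sinh t + y cosh t)^2 = x^2(cosh^2 t - sinh^2 t) + 2xy(cosh t sinh t - sinh t cosh t) + y^2(sinh^2 t - cosh^2 t) = x^2 - y^2   [invariant, using cosh^2 t - sinh^2 t = 1]
(B) xy: (x cosh t + y sinh t)(x sinh t + y cosh t) = xy(cosh^2 t + sinh^2 t) + (x^2 + y^2) sinh t cosh t = xy cosh 2t + (x^2 + y^2)(sinh 2t)/2   [not invariant for t != 0]
(C) x^2 + y^2: (x cosh t + y sinh t)^2 + (x sinh t + y cosh t)^2 = (x^2 + y^2)(cosh^2 t + sinh^2 t) + 4xy sinh t cosh t = (x^2 + y^2) cosh 2t + 2xy sinh 2t   [not invariant for t != 0]
(D) x^2 + 2xy + y^2: (x' + y')^2 with x' + y' = (x + y)(cosh t + sinh t) = (x + y)e^t, so it becomes (x + y)^2 e^(2t)   [not invariant for t != 0]

Only (A) x^2 - y^2 is unchanged; it is the Minkowski form preserved by Lorentz boosts, just as x^2 + y^2 is preserved by ordinary rotations.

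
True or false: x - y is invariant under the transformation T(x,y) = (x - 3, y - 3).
True

Substitute T(x,y) = (x - 3, y - 3) into the expression and compare with the original.

Original: x - y
After applying T: (x - 3) - (y - 3) = x - y

This is identical to the original x - y, so the expression is invariant.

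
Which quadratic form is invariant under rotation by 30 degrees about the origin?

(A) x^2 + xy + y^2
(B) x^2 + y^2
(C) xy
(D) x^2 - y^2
B

Rotation by 30 degrees sends (x, y) to (sqrt(3)x/2 - y/2, x/2 + sqrt(3)y/2).
Substitute the transformed coordinates into each option and compare with the original:
(A) x^2 + xy + y^2  ->  (sqrt(3)x/2 - y/2)^2 + (sqrt(3)x/2 - y/2)(x/2 + sqrt(3)y/2) + (x/2 + sqrt(3)y/2)^2 = sqrt(3)x^2/4 + x^2 + xy/2 - sqrt(3)y^2/4 + y^2   [differs from x^2 + xy + y^2: not invariant]
(B) x^2 + y^2  ->  (sqrt(3)x/2 - y/2)^2 + (x/2 + sqrt(3)y/2)^2 = x^2 + y^2   [equals x^2 + y^2: invariant]
(C) xy  ->  (sqrt(3)x/2 - y/2)(x/2 + sqrt(3)y/2) = sqrt(3)x^2/4 + xy/2 - sqrt(3)y^2/4   [differs from xy: not invariant]
(D) x^2 - y^2  ->  (sqrt(3)x/2 - y/2)^2 - (x/2 + sqrt(3)y/2)^2 = x^2/2 - sqrt(3)xy - y^2/2   [differs from x^2 - y^2: not invariant]

Only option (B), x^2 + y^2, is unchanged by the transformation.
x^2 + y^2 is the squared distance from the origin, which rotations preserve.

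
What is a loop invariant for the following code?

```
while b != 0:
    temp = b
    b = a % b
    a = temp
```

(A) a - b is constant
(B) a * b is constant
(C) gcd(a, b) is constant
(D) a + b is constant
C

A loop invariant must hold before the first iteration and be re-established by every execution of the body.

(C) gcd(a, b) is constant: One iteration replaces (a, b) by (b, a mod b). Since a mod b = a - q*b for an integer q, any common divisor of a and b divides b and a mod b, and conversely; hence gcd(b, a mod b) = gcd(a, b). For instance (34, 6) -> (6, 4) keeps gcd = 2. At exit b = 0 and a = gcd of the original inputs.

The other options fail:
(A) a - b is constant: e.g. (a, b) = (34, 6) -> (6, 4): the difference goes from 28 to 2.
(B) a * b is constant: e.g. (a, b) = (34, 6) -> (6, 4): the product goes from 204 to 24.
(D) a + b is constant: e.g. (a, b) = (34, 6) -> (6, 4): the sum goes from 40 to 10.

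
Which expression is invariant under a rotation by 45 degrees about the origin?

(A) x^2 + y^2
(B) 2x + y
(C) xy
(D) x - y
A

A rotation by 45 degrees sends (x, y) to (sqrt(2)x/2 - sqrt(2)y/2, sqrt(2)x/2 + sqrt(2)y/2).
Substitute the transformed coordinates into each option and compare with the original:
(A) x^2 + y^2  ->  (sqrt(2)x/2 - sqrt(2)y/2)^2 + (sqrt(2)x/2 + sqrt(2)y/2)^2 = x^2 + y^2   [equals x^2 + y^2: invariant]
(B) 2x + y  ->  2(sqrt(2)x/2 - sqrt(2)y/2) + (sqrt(2)x/2 + sqrt(2)y/2) = 3sqrt(2)x/2 - sqrt(2)y/2   [differs from 2x + y: not invariant]
(C) xy  ->  (sqrt(2)x/2 - sqrt(2)y/2)(sqrt(2)x/2 + sqrt(2)y/2) = x^2/2 - y^2/2   [differs from xy: not invariant]
(D) x - y  ->  (sqrt(2)x/2 - sqrt(2)y/2) - (sqrt(2)x/2 + sqrt(2)y/2) = -sqrt(2)y   [differs from x - y: not invariant]

Only option (A), x^2 + y^2, is unchanged by the transformation.
Geometrically, x^2 + y^2 is the squared distance from the origin, which every rotation about the origin preserves.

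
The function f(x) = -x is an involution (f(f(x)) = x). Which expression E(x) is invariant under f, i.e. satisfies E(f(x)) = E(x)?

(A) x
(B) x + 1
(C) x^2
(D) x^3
C

Replace x by f(x) = -x in each option and simplify. As a quick numerical cross-check, also compare E(5) with E(f(5)) = E(-5).

(A) x  ->  (-x) = -x; check: E(5) = 5 but E(-5) = -5.   [not invariant]
(B) x + 1  ->  (-x) + 1 = 1 - x; check: E(5) = 6 but E(-5) = -4.   [not invariant]
(C) x^2  ->  (-x)^2, which simplifies back to x^2; check: E(5) = 25, E(-5) = 25.   [invariant]
(D) x^3  ->  (-x)^3 = -x^3; check: E(5) = 125 but E(-5) = -125.   [not invariant]

Only (C) is unchanged. E is symmetric under swapping x with f(x) = -x, which is exactly what an involution does.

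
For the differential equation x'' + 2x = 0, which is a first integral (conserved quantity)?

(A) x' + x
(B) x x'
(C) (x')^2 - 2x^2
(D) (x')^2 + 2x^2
D

A first integral I satisfies dI/dt = 0 along every solution. Differentiate each option and use the equation of motion:
(A) d/dt[x' + x] = x'' + x' = -2x + x', not identically 0
(B) d/dt[x x'] = (x')^2 + x x'' = (x')^2 - 2x^2, not identically 0
(C) d/dt[(x')^2 - 2x^2] = 2x'x'' - 4x x' = -8x x', not identically 0
(D) d/dt[(x')^2 + 2x^2] = 2x'x'' + 4x x' = 2x'(-2x) + 4x x' = 0

Only (D) has zero time-derivative. So the energy-like quantity (x')^2 + 2x^2 is the first integral.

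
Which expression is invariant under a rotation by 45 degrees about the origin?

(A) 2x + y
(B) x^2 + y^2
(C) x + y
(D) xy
B

A rotation by 45 degrees sends (x, y) to (sqrt(2)x/2 - sqrt(2)y/2, sqrt(2)x/2 + sqrt(2)y/2).
Substitute the transformed coordinates into each option and compare with the original:
(A) 2x + y  ->  2(sqrt(2)x/2 - sqrt(2)y/2) + (sqrt(2)x/2 + sqrt(2)y/2) = 3sqrt(2)x/2 - sqrt(2)y/2   [differs from 2x + y: not invariant]
(B) x^2 + y^2  ->  (sqrt(2)x/2 - sqrt(2)y/2)^2 + (sqrt(2)x/2 + sqrt(2)y/2)^2 = x^2 + y^2   [equals x^2 + y^2: invariant]
(C) x + y  ->  (sqrt(2)x/2 - sqrt(2)y/2) + (sqrt(2)x/2 + sqrt(2)y/2) = sqrt(2)x   [differs from x + y: not invariant]
(D) xy  ->  (sqrt(2)x/2 - sqrt(2)y/2)(sqrt(2)x/2 + sqrt(2)y/2) = x^2/2 - y^2/2   [differs from xy: not invariant]

Only option (B), x^2 + y^2, is unchanged by the transformation.
Geometrically, x^2 + y^2 is the squared distance from the origin, which every rotation about the origin preserves.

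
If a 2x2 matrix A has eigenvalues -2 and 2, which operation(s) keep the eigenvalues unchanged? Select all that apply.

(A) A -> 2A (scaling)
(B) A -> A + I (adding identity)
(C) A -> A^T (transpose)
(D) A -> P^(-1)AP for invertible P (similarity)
C and D

Eigenvalues are preserved by:
1. Similarity transformations: A -> P^(-1)AP (same characteristic polynomial)
2. Transpose: A^T has the same eigenvalues as A

Eigenvalues are NOT preserved by:
- Adding identity: eigenvalues become -2+1, 2+1
- Scaling: eigenvalues become -4, 4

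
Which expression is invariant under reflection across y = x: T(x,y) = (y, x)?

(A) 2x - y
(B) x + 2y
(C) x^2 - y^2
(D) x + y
D

The map is reflection across y = x: T(x,y) = (y, x).
Substitute the transformed coordinates into each option and compare with the original:
(A) 2x - y  ->  2(y) - (x) = -x + 2y   [differs from 2x - y: not invariant]
(B) x + 2y  ->  (y) + 2(x) = 2x + y   [differs from x + 2y: not invariant]
(C) x^2 - y^2  ->  (y)^2 - (x)^2 = -x^2 + y^2   [differs from x^2 - y^2: not invariant]
(D) x + y  ->  (y) + (x) = x + y   [equals x + y: invariant]

Only option (D), x + y, is unchanged by the transformation.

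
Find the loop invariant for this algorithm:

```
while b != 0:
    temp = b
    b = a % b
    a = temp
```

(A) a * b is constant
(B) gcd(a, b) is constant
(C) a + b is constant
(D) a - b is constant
B

A loop invariant must hold before the first iteration and be re-established by every execution of the body.

(B) gcd(a, b) is constant: One iteration replaces (a, b) by (b, a mod b). Since a mod b = a - q*b for an integer q, any common divisor of a and b divides b and a mod b, and conversely; hence gcd(b, a mod b) = gcd(a, b). For instance (32, 12) -> (12, 8) keeps gcd = 4. At exit b = 0 and a = gcd of the original inputs.

The other options fail:
(A) a * b is constant: e.g. (a, b) = (32, 12) -> (12, 8): the product goes from 384 to 96.
(C) a + b is constant: e.g. (a, b) = (32, 12) -> (12, 8): the sum goes from 44 to 20.
(D) a - b is constant: e.g. (a, b) = (32, 12) -> (12, 8): the difference goes from 20 to 4.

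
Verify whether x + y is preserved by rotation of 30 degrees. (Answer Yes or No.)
No

Applying rotation by 30 degrees: x' = x*cos(30 degrees) - y*sin(30 degrees) = sqrt(3)x/2 - y/2, y' = x*sin(30 degrees) + y*cos(30 degrees) = x/2 + sqrt(3)y/2

Substituting into x + y:
(sqrt(3)x/2 - y/2) + (x/2 + sqrt(3)y/2)
= x/2 + sqrt(3)x/2 - y/2 + sqrt(3)y/2

This differs from the original expression x + y, so it is NOT invariant.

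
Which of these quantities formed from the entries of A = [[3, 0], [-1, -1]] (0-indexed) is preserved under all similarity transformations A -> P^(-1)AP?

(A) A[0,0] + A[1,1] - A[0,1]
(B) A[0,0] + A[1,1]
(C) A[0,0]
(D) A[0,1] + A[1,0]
B

A[0,0] + A[1,1] is the trace of A. By the cyclic property of the trace, tr(P^(-1)AP) = tr(APP^(-1)) = tr(A), so it is the same for every matrix similar to A.

The other combinations are not similarity invariants. For example, take P = [[1, -1], [0, 1]] (det P = 1), so P^(-1) = [[1, 1], [0, 1]] and
B = P^(-1)AP = [[2, -3], [-1, 0]].
Evaluating each option on A and on B:
(A) A[0,0] + A[1,1] - A[0,1]: 2 for A, 5 for B -> changes
(B) A[0,0] + A[1,1]: 2 for A, 2 for B -> unchanged
(C) A[0,0]: 3 for A, 2 for B -> changes
(D) A[0,1] + A[1,0]: -1 for A, -4 for B -> changes

Only (B) A[0,0] + A[1,1] = 2 survives (and it does so for every P, not just this one), so it is the invariant.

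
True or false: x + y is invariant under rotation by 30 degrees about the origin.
False

Applying rotation by 30 degrees: x' = x*cos(30 degrees) - y*sin(30 degrees) = sqrt(3)x/2 - y/2, y' = x*sin(30 degrees) + y*cos(30 degrees) = x/2 + sqrt(3)y/2

Substituting into x + y:
(sqrt(3)x/2 - y/2) + (x/2 + sqrt(3)y/2)
= x/2 + sqrt(3)x/2 - y/2 + sqrt(3)y/2

This differs from the original expression x + y, so it is NOT invariant.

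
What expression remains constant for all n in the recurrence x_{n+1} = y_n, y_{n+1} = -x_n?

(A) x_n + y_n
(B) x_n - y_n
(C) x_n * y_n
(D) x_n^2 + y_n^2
D

For the recurrence x_{n+1} = y_n, y_{n+1} = -x_n:

x_{n+1}^2 + y_{n+1}^2 = y_n^2 + (-x_n)^2 = x_n^2 + y_n^2
The sum of squares is conserved (like energy in a harmonic oscillator).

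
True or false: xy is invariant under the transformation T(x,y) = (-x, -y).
True

Substitute T(x,y) = (-x, -y) into the expression and compare with the original.

Original: xy
After applying T: (-x)(-y) = xy

This is identical to the original xy, so the expression is invariant.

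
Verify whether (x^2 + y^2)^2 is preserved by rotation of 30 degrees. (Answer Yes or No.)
Yes

Applying rotation by 30 degrees: x' = x*cos(30 degrees) - y*sin(30 degrees) = sqrt(3)x/2 - y/2, y' = x*sin(30 degrees) + y*cos(30 degrees) = x/2 + sqrt(3)y/2

Substituting into (x^2 + y^2)^2:
((sqrt(3)x/2 - y/2)^2 + (x/2 + sqrt(3)y/2)^2)^2
= x^4 + 2x^2y^2 + y^4 = (x^2 + y^2)^2

This equals the original expression (x^2 + y^2)^2, so it IS invariant.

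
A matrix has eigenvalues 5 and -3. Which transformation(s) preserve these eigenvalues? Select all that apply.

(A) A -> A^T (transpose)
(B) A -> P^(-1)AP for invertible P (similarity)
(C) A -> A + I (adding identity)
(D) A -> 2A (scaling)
A and B

Eigenvalues are preserved by:
1. Similarity transformations: A -> P^(-1)AP (same characteristic polynomial)
2. Transpose: A^T has the same eigenvalues as A

Eigenvalues are NOT preserved by:
- Adding identity: eigenvalues become 5+1, -3+1
- Scaling: eigenvalues become 10, -6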